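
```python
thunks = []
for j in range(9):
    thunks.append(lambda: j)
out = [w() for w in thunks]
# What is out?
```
[8, 8, 8, 8, 8, 8, 8, 8, 8]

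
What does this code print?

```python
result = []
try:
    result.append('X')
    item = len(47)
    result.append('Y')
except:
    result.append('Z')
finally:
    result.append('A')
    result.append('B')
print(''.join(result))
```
XZAB

Code before exception runs, then except, then all of finally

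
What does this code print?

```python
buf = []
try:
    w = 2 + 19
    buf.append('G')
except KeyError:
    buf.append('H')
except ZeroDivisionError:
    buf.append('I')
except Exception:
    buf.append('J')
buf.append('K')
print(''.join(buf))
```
GK

No exception, try block completes normally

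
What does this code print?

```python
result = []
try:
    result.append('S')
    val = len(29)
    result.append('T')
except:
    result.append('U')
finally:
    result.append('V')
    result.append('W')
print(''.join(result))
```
SUVW

Code before exception runs, then except, then all of finally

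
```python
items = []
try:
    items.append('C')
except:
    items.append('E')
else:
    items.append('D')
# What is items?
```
['C', 'D']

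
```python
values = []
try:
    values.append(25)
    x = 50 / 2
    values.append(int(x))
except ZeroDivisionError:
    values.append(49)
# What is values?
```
[25, 25]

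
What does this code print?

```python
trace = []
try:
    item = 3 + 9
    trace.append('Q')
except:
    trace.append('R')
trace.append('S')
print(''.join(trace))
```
QS

No exception, try block completes normally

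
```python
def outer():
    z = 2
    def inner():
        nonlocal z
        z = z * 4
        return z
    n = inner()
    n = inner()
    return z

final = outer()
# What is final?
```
32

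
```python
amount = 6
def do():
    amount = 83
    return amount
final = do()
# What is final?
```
83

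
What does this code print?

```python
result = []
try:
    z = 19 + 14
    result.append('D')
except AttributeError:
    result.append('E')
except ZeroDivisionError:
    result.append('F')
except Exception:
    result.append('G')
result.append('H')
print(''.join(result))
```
DH

No exception, try block completes normally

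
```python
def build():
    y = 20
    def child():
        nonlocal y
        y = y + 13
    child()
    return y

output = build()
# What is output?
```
33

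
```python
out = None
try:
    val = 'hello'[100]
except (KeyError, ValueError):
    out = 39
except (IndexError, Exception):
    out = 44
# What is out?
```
44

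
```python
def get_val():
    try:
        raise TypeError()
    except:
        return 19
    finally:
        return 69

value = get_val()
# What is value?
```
69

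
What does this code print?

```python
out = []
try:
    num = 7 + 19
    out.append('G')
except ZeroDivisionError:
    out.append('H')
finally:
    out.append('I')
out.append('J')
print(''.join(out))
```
GIJ

finally runs after normal execution too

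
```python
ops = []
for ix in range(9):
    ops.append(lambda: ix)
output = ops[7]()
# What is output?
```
8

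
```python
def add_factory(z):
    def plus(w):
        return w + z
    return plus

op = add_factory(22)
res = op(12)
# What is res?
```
34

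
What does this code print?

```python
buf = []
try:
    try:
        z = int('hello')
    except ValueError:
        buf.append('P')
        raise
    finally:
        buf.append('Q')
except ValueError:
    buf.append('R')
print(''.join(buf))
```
PQR

finally runs before re-raised exception propagates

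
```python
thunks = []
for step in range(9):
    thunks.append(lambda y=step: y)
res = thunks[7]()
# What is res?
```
7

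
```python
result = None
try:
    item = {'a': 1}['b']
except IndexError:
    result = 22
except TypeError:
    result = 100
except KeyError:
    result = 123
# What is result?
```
123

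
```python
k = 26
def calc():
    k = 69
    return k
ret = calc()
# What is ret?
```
69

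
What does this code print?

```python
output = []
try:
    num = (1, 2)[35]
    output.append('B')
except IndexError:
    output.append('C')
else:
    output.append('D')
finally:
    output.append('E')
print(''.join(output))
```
CE

Exception: except runs, else skipped, finally runs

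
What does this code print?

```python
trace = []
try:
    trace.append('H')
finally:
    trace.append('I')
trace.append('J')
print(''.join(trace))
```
HIJ

try/finally without except, no exception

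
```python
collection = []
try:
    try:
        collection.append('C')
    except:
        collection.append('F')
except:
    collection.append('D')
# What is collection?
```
['C']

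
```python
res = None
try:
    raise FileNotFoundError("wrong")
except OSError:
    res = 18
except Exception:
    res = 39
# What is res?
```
18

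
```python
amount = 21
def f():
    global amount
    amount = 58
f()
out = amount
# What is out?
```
58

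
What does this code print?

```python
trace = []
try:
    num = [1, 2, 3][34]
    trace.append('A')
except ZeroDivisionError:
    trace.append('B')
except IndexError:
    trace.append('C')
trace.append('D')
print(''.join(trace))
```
CD

IndexError is caught by its specific handler, not ZeroDivisionError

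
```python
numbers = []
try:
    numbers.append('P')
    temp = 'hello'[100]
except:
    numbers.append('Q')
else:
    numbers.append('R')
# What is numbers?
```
['P', 'Q']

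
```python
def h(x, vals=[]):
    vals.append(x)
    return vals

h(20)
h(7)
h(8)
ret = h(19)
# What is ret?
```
[20, 7, 8, 19]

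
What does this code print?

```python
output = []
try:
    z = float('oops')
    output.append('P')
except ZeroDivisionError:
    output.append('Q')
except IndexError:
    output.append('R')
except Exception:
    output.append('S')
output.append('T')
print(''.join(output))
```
ST

ValueError not specifically caught, falls to Exception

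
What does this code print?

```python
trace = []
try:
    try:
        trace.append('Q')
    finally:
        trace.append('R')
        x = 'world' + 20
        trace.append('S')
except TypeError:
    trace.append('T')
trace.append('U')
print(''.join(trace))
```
QRTU

Exception in inner finally caught by outer except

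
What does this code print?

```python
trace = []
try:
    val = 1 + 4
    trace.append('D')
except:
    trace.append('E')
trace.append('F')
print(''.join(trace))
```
DF

No exception, try block completes normally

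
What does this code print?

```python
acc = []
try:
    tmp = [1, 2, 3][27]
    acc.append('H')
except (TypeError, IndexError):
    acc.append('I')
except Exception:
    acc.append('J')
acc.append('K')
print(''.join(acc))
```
IK

IndexError matches tuple containing it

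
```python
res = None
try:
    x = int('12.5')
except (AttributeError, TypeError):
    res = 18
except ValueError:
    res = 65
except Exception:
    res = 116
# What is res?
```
65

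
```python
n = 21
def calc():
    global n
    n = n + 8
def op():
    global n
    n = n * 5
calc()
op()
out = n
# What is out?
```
145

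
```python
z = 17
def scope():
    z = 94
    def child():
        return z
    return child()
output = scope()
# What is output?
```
94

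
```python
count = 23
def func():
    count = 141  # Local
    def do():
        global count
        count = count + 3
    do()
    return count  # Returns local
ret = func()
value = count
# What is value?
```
26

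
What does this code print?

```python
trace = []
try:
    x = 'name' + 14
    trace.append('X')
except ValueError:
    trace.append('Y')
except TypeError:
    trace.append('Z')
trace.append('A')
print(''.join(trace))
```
ZA

TypeError is caught by its specific handler, not ValueError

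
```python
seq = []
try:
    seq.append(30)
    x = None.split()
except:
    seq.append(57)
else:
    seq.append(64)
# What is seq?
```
[30, 57]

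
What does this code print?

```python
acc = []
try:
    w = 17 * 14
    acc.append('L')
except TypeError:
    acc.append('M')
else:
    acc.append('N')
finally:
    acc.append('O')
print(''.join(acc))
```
LNO

else runs before finally when no exception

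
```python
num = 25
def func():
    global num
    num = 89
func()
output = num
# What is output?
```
89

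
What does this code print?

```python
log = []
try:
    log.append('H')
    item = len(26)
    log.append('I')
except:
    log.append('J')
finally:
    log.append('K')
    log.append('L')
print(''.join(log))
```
HJKL

Code before exception runs, then except, then all of finally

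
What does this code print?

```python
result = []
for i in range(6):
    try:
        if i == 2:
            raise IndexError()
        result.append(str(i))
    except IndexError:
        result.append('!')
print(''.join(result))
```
01!345

Exception on i=2 caught, loop continues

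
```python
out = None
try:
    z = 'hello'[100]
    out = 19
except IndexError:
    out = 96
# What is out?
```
96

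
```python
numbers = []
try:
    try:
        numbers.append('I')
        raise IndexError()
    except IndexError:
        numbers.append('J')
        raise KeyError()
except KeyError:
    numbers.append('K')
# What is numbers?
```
['I', 'J', 'K']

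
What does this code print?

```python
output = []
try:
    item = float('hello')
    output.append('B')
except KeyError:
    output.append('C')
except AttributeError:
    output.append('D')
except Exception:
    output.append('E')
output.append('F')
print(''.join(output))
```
EF

ValueError not specifically caught, falls to Exception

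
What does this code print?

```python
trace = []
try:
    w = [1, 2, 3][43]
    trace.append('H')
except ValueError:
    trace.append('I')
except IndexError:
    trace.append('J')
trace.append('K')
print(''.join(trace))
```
JK

IndexError is caught by its specific handler, not ValueError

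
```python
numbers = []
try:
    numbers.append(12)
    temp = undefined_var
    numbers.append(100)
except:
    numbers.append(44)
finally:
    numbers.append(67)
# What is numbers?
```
[12, 44, 67]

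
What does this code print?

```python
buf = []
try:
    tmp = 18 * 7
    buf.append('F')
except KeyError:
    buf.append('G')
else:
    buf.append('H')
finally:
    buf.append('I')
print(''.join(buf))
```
FHI

else runs before finally when no exception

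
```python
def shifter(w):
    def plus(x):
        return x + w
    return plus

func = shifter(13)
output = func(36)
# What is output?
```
49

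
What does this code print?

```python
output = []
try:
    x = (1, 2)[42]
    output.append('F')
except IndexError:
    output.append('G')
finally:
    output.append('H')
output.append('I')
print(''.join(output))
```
GHI

finally always runs, even after exception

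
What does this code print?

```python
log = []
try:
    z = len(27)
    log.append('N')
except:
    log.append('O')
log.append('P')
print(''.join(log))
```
OP

Exception raised in try, caught by bare except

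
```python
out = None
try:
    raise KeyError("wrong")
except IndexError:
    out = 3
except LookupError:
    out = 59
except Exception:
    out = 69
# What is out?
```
59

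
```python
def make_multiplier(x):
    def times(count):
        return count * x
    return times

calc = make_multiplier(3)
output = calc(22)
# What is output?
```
66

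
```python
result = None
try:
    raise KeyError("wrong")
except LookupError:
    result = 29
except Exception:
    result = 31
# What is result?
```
29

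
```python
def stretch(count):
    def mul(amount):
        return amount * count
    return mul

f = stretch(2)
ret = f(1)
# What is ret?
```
2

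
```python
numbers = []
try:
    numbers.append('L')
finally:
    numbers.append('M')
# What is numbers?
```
['L', 'M']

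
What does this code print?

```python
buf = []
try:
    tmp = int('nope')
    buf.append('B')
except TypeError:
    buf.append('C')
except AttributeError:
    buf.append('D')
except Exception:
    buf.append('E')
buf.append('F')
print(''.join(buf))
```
EF

ValueError not specifically caught, falls to Exception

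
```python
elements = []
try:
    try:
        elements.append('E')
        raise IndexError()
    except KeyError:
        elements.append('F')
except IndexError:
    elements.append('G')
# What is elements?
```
['E', 'G']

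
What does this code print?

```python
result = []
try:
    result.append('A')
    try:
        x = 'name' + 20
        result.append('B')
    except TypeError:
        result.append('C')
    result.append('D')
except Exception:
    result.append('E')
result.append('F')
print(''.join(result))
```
ACDF

Inner exception caught by inner handler, outer continues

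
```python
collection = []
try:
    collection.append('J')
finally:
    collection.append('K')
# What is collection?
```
['J', 'K']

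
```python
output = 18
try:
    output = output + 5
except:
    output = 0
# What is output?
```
23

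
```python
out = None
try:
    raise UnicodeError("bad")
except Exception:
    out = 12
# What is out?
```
12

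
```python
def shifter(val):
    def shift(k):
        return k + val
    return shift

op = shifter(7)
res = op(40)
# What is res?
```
47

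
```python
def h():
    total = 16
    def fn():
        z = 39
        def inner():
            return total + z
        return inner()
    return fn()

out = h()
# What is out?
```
55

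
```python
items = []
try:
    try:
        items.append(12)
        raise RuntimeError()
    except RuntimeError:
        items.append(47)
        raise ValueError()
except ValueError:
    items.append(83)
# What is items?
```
[12, 47, 83]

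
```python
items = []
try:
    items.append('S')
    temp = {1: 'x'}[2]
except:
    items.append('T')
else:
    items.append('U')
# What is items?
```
['S', 'T']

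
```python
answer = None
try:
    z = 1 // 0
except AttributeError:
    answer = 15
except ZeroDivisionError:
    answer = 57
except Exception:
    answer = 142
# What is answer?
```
57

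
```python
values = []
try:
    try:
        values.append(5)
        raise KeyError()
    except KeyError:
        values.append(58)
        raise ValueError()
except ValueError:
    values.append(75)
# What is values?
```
[5, 58, 75]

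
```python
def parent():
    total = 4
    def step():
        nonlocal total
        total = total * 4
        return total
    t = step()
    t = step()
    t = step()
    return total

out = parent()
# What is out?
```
256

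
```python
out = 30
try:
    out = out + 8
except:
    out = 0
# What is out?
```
38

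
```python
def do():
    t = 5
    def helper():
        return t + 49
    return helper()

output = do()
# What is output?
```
54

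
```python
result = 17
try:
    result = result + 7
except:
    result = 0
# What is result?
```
24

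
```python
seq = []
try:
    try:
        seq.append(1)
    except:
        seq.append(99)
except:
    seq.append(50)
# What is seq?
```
[1]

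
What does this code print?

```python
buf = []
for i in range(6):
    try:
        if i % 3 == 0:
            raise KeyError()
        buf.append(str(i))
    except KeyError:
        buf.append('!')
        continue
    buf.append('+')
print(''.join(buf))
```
!1+2+!4+5+

continue in except skips rest of loop body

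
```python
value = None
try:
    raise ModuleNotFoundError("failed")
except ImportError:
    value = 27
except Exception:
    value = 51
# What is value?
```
27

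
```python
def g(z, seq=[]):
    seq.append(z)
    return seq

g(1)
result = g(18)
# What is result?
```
[1, 18]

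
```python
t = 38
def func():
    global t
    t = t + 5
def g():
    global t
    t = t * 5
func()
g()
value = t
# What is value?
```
215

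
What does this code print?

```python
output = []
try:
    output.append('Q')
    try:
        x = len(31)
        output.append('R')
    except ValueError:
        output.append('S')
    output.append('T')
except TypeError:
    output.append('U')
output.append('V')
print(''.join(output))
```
QUV

Inner handler doesn't match, propagates to outer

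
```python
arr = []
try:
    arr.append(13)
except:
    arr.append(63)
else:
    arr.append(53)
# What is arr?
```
[13, 53]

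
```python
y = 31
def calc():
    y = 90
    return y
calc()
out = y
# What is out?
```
31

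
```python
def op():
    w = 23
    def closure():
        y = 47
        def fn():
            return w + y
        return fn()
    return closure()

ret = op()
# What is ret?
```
70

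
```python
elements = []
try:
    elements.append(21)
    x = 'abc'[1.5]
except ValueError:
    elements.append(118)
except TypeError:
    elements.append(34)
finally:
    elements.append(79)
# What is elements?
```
[21, 34, 79]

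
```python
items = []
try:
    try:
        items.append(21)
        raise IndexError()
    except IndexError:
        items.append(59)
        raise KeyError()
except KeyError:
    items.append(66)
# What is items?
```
[21, 59, 66]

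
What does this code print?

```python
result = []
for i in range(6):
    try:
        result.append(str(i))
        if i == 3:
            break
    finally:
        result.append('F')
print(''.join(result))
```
0F1F2F3F

finally runs even when breaking out of loop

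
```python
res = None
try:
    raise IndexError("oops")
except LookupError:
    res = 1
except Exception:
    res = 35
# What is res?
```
1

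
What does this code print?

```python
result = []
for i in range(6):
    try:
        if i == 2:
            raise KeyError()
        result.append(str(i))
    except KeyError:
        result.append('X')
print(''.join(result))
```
01X345

Exception on i=2 caught, loop continues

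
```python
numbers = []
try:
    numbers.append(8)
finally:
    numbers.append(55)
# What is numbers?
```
[8, 55]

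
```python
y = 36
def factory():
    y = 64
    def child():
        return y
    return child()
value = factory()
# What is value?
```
64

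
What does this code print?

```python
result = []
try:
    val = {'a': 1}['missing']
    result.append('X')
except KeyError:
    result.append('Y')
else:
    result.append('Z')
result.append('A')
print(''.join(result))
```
YA

else block skipped when exception is caught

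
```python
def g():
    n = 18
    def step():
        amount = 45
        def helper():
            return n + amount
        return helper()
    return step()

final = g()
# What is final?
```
63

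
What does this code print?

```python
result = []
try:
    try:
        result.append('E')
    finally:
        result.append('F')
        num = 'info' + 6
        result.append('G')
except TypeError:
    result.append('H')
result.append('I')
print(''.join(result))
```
EFHI

Exception in inner finally caught by outer except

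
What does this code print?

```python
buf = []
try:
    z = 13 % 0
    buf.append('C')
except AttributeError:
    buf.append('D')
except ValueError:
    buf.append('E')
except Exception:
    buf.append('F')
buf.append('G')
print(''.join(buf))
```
FG

ZeroDivisionError not specifically caught, falls to Exception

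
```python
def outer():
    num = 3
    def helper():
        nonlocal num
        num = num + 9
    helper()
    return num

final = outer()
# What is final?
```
12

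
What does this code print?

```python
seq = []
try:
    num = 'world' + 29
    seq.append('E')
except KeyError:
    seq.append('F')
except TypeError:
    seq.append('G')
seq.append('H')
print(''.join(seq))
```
GH

TypeError is caught by its specific handler, not KeyError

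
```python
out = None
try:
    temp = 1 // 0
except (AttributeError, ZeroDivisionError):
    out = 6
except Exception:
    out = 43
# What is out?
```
6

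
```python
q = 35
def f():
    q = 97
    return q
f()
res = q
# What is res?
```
35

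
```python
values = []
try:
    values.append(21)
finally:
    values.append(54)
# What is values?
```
[21, 54]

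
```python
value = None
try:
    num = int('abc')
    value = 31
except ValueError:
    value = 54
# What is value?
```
54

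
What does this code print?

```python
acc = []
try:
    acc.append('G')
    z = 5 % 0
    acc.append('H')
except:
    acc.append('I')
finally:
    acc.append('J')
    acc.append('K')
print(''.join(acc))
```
GIJK

Code before exception runs, then except, then all of finally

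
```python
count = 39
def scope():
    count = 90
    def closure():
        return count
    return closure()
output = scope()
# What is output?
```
90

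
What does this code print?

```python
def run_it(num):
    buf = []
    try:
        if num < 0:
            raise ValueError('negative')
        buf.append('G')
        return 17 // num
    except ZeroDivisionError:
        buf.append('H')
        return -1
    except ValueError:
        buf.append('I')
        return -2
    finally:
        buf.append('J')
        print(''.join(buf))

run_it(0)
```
GHJ

num=0 causes ZeroDivisionError, caught, finally prints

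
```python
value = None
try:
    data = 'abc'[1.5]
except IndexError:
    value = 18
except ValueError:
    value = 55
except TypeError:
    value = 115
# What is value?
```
115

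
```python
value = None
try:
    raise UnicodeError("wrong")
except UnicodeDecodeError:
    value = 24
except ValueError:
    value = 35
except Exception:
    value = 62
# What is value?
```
35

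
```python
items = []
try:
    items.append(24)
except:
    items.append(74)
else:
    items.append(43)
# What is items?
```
[24, 43]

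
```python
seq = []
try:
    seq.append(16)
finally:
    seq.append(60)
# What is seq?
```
[16, 60]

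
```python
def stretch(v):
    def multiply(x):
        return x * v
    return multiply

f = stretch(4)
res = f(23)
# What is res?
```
92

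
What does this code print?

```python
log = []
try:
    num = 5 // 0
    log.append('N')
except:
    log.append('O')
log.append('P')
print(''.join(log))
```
OP

Exception raised in try, caught by bare except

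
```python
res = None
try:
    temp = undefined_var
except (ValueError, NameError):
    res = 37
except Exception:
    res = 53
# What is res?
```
37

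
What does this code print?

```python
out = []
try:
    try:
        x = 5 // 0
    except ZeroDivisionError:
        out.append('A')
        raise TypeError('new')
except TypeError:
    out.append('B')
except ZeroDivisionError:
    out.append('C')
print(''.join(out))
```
AB

New TypeError raised, caught by outer TypeError handler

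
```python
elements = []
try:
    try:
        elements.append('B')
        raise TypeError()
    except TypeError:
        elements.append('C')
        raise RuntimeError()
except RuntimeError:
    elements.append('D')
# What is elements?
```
['B', 'C', 'D']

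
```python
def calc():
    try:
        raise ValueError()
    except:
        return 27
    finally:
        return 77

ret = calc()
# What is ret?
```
77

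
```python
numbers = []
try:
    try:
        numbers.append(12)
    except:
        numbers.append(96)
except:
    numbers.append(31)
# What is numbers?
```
[12]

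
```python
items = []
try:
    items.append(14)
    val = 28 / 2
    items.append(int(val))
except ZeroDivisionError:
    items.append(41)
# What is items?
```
[14, 14]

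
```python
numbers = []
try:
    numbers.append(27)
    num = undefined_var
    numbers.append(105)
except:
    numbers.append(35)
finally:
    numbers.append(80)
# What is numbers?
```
[27, 35, 80]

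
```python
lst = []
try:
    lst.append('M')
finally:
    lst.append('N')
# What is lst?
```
['M', 'N']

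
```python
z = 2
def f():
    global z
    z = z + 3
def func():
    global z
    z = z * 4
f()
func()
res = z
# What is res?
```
20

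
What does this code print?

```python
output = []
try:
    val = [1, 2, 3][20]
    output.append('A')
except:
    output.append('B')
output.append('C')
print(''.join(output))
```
BC

Exception raised in try, caught by bare except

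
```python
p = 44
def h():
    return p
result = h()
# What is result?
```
44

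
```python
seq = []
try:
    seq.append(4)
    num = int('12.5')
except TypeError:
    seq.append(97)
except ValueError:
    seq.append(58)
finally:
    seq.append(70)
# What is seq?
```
[4, 58, 70]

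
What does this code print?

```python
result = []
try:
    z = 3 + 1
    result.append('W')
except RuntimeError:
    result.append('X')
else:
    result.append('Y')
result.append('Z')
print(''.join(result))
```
WYZ

else block runs when no exception occurs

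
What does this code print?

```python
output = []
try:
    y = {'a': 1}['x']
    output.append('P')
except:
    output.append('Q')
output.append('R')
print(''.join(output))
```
QR

Exception raised in try, caught by bare except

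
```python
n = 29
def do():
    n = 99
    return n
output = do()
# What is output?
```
99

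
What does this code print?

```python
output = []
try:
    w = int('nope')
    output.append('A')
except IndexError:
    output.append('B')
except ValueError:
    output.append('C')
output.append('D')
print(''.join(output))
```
CD

ValueError is caught by its specific handler, not IndexError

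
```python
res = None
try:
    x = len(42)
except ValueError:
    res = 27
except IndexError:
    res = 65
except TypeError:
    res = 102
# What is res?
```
102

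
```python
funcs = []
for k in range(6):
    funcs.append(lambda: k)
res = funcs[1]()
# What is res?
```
5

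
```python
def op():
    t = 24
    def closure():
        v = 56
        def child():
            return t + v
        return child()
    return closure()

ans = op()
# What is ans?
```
80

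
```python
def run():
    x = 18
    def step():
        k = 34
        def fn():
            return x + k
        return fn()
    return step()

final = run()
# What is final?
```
52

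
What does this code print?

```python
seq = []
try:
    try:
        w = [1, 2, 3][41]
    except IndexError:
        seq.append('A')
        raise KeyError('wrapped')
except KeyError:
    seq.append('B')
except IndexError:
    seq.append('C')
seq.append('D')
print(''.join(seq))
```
ABD

KeyError raised and caught, original IndexError not re-raised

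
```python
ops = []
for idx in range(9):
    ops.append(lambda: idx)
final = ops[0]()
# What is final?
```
8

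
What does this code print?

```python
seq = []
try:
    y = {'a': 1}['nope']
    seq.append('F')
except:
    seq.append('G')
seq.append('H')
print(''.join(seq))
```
GH

Exception raised in try, caught by bare except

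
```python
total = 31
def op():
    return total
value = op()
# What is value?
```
31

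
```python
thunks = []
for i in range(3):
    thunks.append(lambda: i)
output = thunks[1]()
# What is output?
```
2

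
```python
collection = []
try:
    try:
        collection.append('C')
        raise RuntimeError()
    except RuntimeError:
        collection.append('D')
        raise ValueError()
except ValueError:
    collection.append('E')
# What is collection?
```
['C', 'D', 'E']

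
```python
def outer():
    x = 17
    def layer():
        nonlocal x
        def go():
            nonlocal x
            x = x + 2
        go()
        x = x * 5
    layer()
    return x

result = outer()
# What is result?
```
95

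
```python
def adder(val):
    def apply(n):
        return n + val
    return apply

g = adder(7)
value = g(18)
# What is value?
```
25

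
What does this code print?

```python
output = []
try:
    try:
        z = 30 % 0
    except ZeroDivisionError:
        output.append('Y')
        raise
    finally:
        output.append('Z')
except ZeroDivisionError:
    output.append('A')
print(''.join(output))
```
YZA

finally runs before re-raised exception propagates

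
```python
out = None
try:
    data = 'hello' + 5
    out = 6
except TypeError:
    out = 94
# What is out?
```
94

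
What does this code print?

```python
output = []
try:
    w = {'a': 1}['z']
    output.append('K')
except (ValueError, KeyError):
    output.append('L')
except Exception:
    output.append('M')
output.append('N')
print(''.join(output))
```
LN

KeyError matches tuple containing it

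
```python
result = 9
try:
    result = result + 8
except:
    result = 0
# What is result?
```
17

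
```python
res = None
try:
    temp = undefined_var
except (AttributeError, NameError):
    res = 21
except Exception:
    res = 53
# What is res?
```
21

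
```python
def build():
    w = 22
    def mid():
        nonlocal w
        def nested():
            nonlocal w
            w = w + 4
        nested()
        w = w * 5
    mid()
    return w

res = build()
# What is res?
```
130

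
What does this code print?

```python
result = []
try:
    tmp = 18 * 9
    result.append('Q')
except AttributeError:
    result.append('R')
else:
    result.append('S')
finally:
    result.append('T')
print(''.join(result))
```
QST

else runs before finally when no exception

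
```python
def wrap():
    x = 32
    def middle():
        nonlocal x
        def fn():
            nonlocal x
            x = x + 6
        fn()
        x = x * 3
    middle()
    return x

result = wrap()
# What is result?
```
114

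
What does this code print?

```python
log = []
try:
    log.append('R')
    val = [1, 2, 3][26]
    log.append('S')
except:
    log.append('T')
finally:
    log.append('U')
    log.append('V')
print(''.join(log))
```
RTUV

Code before exception runs, then except, then all of finally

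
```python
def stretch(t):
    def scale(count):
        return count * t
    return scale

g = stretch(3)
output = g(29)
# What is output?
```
87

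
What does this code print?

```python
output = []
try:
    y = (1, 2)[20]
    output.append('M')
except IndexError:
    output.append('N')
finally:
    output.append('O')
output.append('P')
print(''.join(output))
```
NOP

finally always runs, even after exception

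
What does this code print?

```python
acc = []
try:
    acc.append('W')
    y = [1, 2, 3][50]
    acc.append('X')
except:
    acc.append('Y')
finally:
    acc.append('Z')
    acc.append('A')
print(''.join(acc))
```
WYZA

Code before exception runs, then except, then all of finally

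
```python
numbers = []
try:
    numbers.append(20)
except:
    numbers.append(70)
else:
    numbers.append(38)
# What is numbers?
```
[20, 38]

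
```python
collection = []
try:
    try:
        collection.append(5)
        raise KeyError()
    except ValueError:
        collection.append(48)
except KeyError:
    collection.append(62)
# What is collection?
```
[5, 62]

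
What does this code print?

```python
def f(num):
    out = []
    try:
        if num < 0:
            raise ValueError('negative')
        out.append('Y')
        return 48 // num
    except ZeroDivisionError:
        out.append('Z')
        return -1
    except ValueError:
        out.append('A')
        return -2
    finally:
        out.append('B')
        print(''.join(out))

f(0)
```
YZB

num=0 causes ZeroDivisionError, caught, finally prints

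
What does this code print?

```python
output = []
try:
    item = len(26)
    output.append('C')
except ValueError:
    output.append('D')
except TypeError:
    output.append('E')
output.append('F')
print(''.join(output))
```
EF

TypeError is caught by its specific handler, not ValueError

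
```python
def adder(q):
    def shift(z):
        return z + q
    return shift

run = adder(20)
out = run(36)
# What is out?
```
56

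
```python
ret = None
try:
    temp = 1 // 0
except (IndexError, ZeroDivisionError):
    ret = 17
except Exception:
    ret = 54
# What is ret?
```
17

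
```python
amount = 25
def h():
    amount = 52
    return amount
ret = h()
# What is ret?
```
52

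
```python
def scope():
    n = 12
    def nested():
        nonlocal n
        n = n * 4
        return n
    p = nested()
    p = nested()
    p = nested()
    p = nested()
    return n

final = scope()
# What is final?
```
3072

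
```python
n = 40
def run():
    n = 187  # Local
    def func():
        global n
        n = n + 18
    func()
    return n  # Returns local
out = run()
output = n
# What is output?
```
58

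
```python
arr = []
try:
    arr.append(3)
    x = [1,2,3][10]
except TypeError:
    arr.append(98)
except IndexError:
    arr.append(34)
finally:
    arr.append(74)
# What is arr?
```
[3, 34, 74]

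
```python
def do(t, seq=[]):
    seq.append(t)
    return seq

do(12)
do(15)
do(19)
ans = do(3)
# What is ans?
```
[12, 15, 19, 3]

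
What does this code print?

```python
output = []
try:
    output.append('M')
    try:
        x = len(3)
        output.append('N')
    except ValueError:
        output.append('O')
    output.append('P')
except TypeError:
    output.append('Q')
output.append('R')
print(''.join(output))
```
MQR

Inner handler doesn't match, propagates to outer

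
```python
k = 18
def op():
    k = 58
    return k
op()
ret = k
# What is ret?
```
18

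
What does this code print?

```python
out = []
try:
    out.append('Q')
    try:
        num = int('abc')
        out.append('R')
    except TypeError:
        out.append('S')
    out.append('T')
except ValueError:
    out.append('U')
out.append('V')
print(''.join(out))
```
QUV

Inner handler doesn't match, propagates to outer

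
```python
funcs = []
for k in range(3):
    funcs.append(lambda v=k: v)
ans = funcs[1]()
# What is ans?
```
1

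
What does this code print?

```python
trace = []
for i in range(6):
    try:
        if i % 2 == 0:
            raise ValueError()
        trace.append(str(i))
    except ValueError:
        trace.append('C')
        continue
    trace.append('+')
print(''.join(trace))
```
C1+C3+C5+

continue in except skips rest of loop body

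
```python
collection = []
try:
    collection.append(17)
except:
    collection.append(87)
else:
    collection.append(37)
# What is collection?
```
[17, 37]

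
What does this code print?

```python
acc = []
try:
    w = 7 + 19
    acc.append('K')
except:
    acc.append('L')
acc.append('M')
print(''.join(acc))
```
KM

No exception, try block completes normally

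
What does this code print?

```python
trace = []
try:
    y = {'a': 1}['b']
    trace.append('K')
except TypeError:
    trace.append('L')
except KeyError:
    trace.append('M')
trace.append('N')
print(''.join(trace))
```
MN

KeyError is caught by its specific handler, not TypeError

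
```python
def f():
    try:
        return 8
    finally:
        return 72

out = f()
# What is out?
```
72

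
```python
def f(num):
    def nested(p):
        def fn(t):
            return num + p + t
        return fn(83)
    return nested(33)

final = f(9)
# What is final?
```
125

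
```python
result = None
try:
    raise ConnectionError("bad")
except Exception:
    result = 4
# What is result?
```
4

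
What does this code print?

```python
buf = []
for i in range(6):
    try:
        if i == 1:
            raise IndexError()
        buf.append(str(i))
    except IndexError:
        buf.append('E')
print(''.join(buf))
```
0E2345

Exception on i=1 caught, loop continues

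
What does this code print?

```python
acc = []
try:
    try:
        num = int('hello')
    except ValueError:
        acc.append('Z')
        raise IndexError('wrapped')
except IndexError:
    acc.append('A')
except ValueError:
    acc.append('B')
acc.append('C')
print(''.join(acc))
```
ZAC

IndexError raised and caught, original ValueError not re-raised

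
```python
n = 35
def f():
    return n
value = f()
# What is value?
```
35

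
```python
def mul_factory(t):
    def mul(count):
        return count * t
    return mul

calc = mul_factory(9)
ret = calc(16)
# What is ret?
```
144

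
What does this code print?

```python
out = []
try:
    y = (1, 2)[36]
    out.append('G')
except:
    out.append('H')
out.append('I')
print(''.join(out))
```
HI

Exception raised in try, caught by bare except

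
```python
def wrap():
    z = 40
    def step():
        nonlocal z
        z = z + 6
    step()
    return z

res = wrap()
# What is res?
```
46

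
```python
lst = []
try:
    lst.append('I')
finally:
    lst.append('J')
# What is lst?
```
['I', 'J']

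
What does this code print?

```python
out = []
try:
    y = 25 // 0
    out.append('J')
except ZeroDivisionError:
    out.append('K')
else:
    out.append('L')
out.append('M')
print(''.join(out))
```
KM

else block skipped when exception is caught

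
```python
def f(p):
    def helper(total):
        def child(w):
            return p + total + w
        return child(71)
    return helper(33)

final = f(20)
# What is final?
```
124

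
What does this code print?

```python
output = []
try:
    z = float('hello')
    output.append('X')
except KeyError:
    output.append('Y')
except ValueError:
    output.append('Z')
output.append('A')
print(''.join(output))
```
ZA

ValueError is caught by its specific handler, not KeyError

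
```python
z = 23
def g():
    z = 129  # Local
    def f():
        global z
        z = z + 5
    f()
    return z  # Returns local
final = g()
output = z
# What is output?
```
28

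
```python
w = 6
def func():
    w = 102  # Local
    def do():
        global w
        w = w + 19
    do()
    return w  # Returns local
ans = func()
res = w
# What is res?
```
25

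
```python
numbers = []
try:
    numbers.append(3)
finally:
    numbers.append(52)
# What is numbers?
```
[3, 52]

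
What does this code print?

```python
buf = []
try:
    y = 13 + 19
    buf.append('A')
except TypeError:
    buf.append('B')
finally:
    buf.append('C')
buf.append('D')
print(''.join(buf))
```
ACD

finally runs after normal execution too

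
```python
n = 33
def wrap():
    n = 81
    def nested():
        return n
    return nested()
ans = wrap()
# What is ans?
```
81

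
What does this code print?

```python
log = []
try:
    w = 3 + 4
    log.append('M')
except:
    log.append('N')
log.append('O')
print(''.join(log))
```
MO

No exception, try block completes normally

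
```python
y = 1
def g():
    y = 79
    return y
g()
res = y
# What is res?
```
1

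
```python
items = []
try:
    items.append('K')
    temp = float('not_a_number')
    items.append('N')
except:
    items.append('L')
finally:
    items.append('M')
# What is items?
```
['K', 'L', 'M']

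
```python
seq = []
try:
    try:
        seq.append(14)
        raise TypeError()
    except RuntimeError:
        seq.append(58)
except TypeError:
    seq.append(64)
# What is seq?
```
[14, 64]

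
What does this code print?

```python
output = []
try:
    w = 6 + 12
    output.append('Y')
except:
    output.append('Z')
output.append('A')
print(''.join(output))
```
YA

No exception, try block completes normally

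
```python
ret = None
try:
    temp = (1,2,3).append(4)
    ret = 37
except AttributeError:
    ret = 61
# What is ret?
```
61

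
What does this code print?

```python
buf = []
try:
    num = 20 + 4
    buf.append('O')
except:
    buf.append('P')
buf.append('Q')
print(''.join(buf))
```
OQ

No exception, try block completes normally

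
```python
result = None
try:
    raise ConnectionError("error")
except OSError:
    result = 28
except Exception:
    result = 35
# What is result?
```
28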